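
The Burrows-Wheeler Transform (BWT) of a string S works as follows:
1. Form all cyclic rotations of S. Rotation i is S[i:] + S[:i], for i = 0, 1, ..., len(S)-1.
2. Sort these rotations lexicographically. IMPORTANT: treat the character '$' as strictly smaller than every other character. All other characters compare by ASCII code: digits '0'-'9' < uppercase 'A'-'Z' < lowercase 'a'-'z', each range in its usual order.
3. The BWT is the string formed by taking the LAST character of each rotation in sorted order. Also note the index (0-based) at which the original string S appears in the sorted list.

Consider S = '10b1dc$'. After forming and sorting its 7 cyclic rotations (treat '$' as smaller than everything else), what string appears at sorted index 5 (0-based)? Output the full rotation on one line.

All 7 rotations (rotation i = S[i:]+S[:i]):
  rot[0] = 10b1dc$
  rot[1] = 0b1dc$1
  rot[2] = b1dc$10
  rot[3] = 1dc$10b
  rot[4] = dc$10b1
  rot[5] = c$10b1d
  rot[6] = $10b1dc
Sorted (with $ < everything):
  sorted[0] = $10b1dc
  sorted[1] = 0b1dc$1
  sorted[2] = 10b1dc$
  sorted[3] = 1dc$10b
  sorted[4] = b1dc$10
  sorted[5] = c$10b1d
  sorted[6] = dc$10b1
sorted[5] = c$10b1d

Answer: c$10b1d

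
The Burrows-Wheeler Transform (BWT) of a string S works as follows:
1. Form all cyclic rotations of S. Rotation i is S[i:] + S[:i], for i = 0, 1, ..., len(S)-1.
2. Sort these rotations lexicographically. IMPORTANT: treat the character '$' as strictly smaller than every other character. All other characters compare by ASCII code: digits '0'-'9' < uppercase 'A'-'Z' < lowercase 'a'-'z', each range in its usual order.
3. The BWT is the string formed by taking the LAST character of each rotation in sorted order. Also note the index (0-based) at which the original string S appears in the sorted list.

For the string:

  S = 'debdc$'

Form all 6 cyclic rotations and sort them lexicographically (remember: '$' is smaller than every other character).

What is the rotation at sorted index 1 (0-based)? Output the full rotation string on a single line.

Answer: bdc$de

Derivation:
All 6 rotations (rotation i = S[i:]+S[:i]):
  rot[0] = debdc$
  rot[1] = ebdc$d
  rot[2] = bdc$de
  rot[3] = dc$deb
  rot[4] = c$debd
  rot[5] = $debdc
Sorted (with $ < everything):
  sorted[0] = $debdc
  sorted[1] = bdc$de
  sorted[2] = c$debd
  sorted[3] = dc$deb
  sorted[4] = debdc$
  sorted[5] = ebdc$d
sorted[1] = bdc$de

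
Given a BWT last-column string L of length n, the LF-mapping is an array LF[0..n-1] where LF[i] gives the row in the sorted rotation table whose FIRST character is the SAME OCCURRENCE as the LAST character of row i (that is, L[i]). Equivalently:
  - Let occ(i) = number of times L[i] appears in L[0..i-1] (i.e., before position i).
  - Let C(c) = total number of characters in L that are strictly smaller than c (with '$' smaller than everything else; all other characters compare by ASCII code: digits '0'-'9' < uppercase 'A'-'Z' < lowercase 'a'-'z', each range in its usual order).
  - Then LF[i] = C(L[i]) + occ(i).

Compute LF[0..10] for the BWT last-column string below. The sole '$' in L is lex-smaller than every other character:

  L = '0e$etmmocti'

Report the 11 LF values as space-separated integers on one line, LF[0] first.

Answer: 1 3 0 4 9 6 7 8 2 10 5

Derivation:
Char counts: '$':1, '0':1, 'c':1, 'e':2, 'i':1, 'm':2, 'o':1, 't':2
C (first-col start): C('$')=0, C('0')=1, C('c')=2, C('e')=3, C('i')=5, C('m')=6, C('o')=8, C('t')=9
L[0]='0': occ=0, LF[0]=C('0')+0=1+0=1
L[1]='e': occ=0, LF[1]=C('e')+0=3+0=3
L[2]='$': occ=0, LF[2]=C('$')+0=0+0=0
L[3]='e': occ=1, LF[3]=C('e')+1=3+1=4
L[4]='t': occ=0, LF[4]=C('t')+0=9+0=9
L[5]='m': occ=0, LF[5]=C('m')+0=6+0=6
L[6]='m': occ=1, LF[6]=C('m')+1=6+1=7
L[7]='o': occ=0, LF[7]=C('o')+0=8+0=8
L[8]='c': occ=0, LF[8]=C('c')+0=2+0=2
L[9]='t': occ=1, LF[9]=C('t')+1=9+1=10
L[10]='i': occ=0, LF[10]=C('i')+0=5+0=5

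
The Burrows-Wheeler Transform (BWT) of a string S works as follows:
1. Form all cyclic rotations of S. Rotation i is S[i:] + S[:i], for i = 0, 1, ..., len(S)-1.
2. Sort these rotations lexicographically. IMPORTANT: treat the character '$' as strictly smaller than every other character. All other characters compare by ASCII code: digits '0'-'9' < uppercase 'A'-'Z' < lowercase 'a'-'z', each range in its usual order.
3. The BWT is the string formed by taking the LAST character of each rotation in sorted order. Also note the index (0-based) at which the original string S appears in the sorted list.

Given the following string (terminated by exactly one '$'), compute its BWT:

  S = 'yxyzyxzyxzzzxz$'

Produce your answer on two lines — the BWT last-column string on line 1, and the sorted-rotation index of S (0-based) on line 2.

All 15 rotations (rotation i = S[i:]+S[:i]):
  rot[0] = yxyzyxzyxzzzxz$
  rot[1] = xyzyxzyxzzzxz$y
  rot[2] = yzyxzyxzzzxz$yx
  rot[3] = zyxzyxzzzxz$yxy
  rot[4] = yxzyxzzzxz$yxyz
  rot[5] = xzyxzzzxz$yxyzy
  rot[6] = zyxzzzxz$yxyzyx
  rot[7] = yxzzzxz$yxyzyxz
  rot[8] = xzzzxz$yxyzyxzy
  rot[9] = zzzxz$yxyzyxzyx
  rot[10] = zzxz$yxyzyxzyxz
  rot[11] = zxz$yxyzyxzyxzz
  rot[12] = xz$yxyzyxzyxzzz
  rot[13] = z$yxyzyxzyxzzzx
  rot[14] = $yxyzyxzyxzzzxz
Sorted (with $ < everything):
  sorted[0] = $yxyzyxzyxzzzxz  (last char: 'z')
  sorted[1] = xyzyxzyxzzzxz$y  (last char: 'y')
  sorted[2] = xz$yxyzyxzyxzzz  (last char: 'z')
  sorted[3] = xzyxzzzxz$yxyzy  (last char: 'y')
  sorted[4] = xzzzxz$yxyzyxzy  (last char: 'y')
  sorted[5] = yxyzyxzyxzzzxz$  (last char: '$')
  sorted[6] = yxzyxzzzxz$yxyz  (last char: 'z')
  sorted[7] = yxzzzxz$yxyzyxz  (last char: 'z')
  sorted[8] = yzyxzyxzzzxz$yx  (last char: 'x')
  sorted[9] = z$yxyzyxzyxzzzx  (last char: 'x')
  sorted[10] = zxz$yxyzyxzyxzz  (last char: 'z')
  sorted[11] = zyxzyxzzzxz$yxy  (last char: 'y')
  sorted[12] = zyxzzzxz$yxyzyx  (last char: 'x')
  sorted[13] = zzxz$yxyzyxzyxz  (last char: 'z')
  sorted[14] = zzzxz$yxyzyxzyx  (last char: 'x')
Last column: zyzyy$zzxxzyxzx
Original string S is at sorted index 5

Answer: zyzyy$zzxxzyxzx
5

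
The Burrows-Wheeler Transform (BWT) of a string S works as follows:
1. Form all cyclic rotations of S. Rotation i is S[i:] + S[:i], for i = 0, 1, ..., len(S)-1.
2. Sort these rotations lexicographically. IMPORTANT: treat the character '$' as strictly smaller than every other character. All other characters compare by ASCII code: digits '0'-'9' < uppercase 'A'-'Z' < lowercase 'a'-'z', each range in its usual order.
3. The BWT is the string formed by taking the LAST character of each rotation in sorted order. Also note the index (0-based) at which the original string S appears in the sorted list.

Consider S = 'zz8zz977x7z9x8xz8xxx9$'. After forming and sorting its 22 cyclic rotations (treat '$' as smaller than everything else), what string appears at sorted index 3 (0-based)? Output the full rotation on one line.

Answer: 7z9x8xz8xxx9$zz8zz977x

Derivation:
All 22 rotations (rotation i = S[i:]+S[:i]):
  rot[0] = zz8zz977x7z9x8xz8xxx9$
  rot[1] = z8zz977x7z9x8xz8xxx9$z
  rot[2] = 8zz977x7z9x8xz8xxx9$zz
  rot[3] = zz977x7z9x8xz8xxx9$zz8
  rot[4] = z977x7z9x8xz8xxx9$zz8z
  rot[5] = 977x7z9x8xz8xxx9$zz8zz
  rot[6] = 77x7z9x8xz8xxx9$zz8zz9
  rot[7] = 7x7z9x8xz8xxx9$zz8zz97
  rot[8] = x7z9x8xz8xxx9$zz8zz977
  rot[9] = 7z9x8xz8xxx9$zz8zz977x
  rot[10] = z9x8xz8xxx9$zz8zz977x7
  rot[11] = 9x8xz8xxx9$zz8zz977x7z
  rot[12] = x8xz8xxx9$zz8zz977x7z9
  rot[13] = 8xz8xxx9$zz8zz977x7z9x
  rot[14] = xz8xxx9$zz8zz977x7z9x8
  rot[15] = z8xxx9$zz8zz977x7z9x8x
  rot[16] = 8xxx9$zz8zz977x7z9x8xz
  rot[17] = xxx9$zz8zz977x7z9x8xz8
  rot[18] = xx9$zz8zz977x7z9x8xz8x
  rot[19] = x9$zz8zz977x7z9x8xz8xx
  rot[20] = 9$zz8zz977x7z9x8xz8xxx
  rot[21] = $zz8zz977x7z9x8xz8xxx9
Sorted (with $ < everything):
  sorted[0] = $zz8zz977x7z9x8xz8xxx9
  sorted[1] = 77x7z9x8xz8xxx9$zz8zz9
  sorted[2] = 7x7z9x8xz8xxx9$zz8zz97
  sorted[3] = 7z9x8xz8xxx9$zz8zz977x
  sorted[4] = 8xxx9$zz8zz977x7z9x8xz
  sorted[5] = 8xz8xxx9$zz8zz977x7z9x
  sorted[6] = 8zz977x7z9x8xz8xxx9$zz
  sorted[7] = 9$zz8zz977x7z9x8xz8xxx
  sorted[8] = 977x7z9x8xz8xxx9$zz8zz
  sorted[9] = 9x8xz8xxx9$zz8zz977x7z
  sorted[10] = x7z9x8xz8xxx9$zz8zz977
  sorted[11] = x8xz8xxx9$zz8zz977x7z9
  sorted[12] = x9$zz8zz977x7z9x8xz8xx
  sorted[13] = xx9$zz8zz977x7z9x8xz8x
  sorted[14] = xxx9$zz8zz977x7z9x8xz8
  sorted[15] = xz8xxx9$zz8zz977x7z9x8
  sorted[16] = z8xxx9$zz8zz977x7z9x8x
  sorted[17] = z8zz977x7z9x8xz8xxx9$z
  sorted[18] = z977x7z9x8xz8xxx9$zz8z
  sorted[19] = z9x8xz8xxx9$zz8zz977x7
  sorted[20] = zz8zz977x7z9x8xz8xxx9$
  sorted[21] = zz977x7z9x8xz8xxx9$zz8
sorted[3] = 7z9x8xz8xxx9$zz8zz977x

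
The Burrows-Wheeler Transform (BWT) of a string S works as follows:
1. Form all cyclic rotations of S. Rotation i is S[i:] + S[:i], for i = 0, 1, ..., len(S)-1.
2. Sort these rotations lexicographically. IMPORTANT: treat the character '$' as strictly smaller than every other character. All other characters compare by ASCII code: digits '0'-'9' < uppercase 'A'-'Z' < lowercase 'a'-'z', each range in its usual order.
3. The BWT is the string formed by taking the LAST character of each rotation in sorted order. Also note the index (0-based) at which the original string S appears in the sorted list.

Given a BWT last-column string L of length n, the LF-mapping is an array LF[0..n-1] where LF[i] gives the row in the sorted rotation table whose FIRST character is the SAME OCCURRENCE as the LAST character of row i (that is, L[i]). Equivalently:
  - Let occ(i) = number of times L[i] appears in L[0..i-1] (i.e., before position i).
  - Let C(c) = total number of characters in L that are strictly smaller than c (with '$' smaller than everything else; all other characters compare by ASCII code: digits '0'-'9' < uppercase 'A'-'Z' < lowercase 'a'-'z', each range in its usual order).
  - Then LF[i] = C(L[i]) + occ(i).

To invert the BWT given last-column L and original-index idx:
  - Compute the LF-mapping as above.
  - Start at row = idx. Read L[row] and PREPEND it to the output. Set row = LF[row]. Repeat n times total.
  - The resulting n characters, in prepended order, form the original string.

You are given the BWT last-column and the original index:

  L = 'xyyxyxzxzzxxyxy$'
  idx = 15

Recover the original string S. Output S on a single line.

LF mapping: 1 8 9 2 10 3 13 4 14 15 5 6 11 7 12 0
Walk LF starting at row 15, prepending L[row]:
  step 1: row=15, L[15]='$', prepend. Next row=LF[15]=0
  step 2: row=0, L[0]='x', prepend. Next row=LF[0]=1
  step 3: row=1, L[1]='y', prepend. Next row=LF[1]=8
  step 4: row=8, L[8]='z', prepend. Next row=LF[8]=14
  step 5: row=14, L[14]='y', prepend. Next row=LF[14]=12
  step 6: row=12, L[12]='y', prepend. Next row=LF[12]=11
  step 7: row=11, L[11]='x', prepend. Next row=LF[11]=6
  step 8: row=6, L[6]='z', prepend. Next row=LF[6]=13
  step 9: row=13, L[13]='x', prepend. Next row=LF[13]=7
  step 10: row=7, L[7]='x', prepend. Next row=LF[7]=4
  step 11: row=4, L[4]='y', prepend. Next row=LF[4]=10
  step 12: row=10, L[10]='x', prepend. Next row=LF[10]=5
  step 13: row=5, L[5]='x', prepend. Next row=LF[5]=3
  step 14: row=3, L[3]='x', prepend. Next row=LF[3]=2
  step 15: row=2, L[2]='y', prepend. Next row=LF[2]=9
  step 16: row=9, L[9]='z', prepend. Next row=LF[9]=15
Reversed output: zyxxxyxxzxyyzyx$

Answer: zyxxxyxxzxyyzyx$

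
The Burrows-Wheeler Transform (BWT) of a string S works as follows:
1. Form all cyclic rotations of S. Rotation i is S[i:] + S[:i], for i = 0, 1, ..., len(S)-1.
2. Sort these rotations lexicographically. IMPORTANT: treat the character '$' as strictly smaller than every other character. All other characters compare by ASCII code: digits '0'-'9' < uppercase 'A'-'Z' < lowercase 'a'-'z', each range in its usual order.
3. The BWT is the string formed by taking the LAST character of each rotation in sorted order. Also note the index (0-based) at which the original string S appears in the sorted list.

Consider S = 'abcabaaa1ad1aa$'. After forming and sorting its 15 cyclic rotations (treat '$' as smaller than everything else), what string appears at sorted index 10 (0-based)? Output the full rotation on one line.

Answer: ad1aa$abcabaaa1

Derivation:
All 15 rotations (rotation i = S[i:]+S[:i]):
  rot[0] = abcabaaa1ad1aa$
  rot[1] = bcabaaa1ad1aa$a
  rot[2] = cabaaa1ad1aa$ab
  rot[3] = abaaa1ad1aa$abc
  rot[4] = baaa1ad1aa$abca
  rot[5] = aaa1ad1aa$abcab
  rot[6] = aa1ad1aa$abcaba
  rot[7] = a1ad1aa$abcabaa
  rot[8] = 1ad1aa$abcabaaa
  rot[9] = ad1aa$abcabaaa1
  rot[10] = d1aa$abcabaaa1a
  rot[11] = 1aa$abcabaaa1ad
  rot[12] = aa$abcabaaa1ad1
  rot[13] = a$abcabaaa1ad1a
  rot[14] = $abcabaaa1ad1aa
Sorted (with $ < everything):
  sorted[0] = $abcabaaa1ad1aa
  sorted[1] = 1aa$abcabaaa1ad
  sorted[2] = 1ad1aa$abcabaaa
  sorted[3] = a$abcabaaa1ad1a
  sorted[4] = a1ad1aa$abcabaa
  sorted[5] = aa$abcabaaa1ad1
  sorted[6] = aa1ad1aa$abcaba
  sorted[7] = aaa1ad1aa$abcab
  sorted[8] = abaaa1ad1aa$abc
  sorted[9] = abcabaaa1ad1aa$
  sorted[10] = ad1aa$abcabaaa1
  sorted[11] = baaa1ad1aa$abca
  sorted[12] = bcabaaa1ad1aa$a
  sorted[13] = cabaaa1ad1aa$ab
  sorted[14] = d1aa$abcabaaa1a
sorted[10] = ad1aa$abcabaaa1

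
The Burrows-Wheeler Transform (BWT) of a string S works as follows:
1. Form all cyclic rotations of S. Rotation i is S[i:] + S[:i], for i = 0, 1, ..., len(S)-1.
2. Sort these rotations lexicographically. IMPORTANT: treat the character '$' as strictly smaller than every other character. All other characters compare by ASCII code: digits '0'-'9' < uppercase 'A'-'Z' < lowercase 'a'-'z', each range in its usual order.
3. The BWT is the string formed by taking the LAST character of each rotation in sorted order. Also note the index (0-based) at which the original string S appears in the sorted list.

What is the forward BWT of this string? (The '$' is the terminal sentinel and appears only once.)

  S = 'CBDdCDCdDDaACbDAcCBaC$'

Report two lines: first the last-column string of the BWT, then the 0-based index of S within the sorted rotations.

All 22 rotations (rotation i = S[i:]+S[:i]):
  rot[0] = CBDdCDCdDDaACbDAcCBaC$
  rot[1] = BDdCDCdDDaACbDAcCBaC$C
  rot[2] = DdCDCdDDaACbDAcCBaC$CB
  rot[3] = dCDCdDDaACbDAcCBaC$CBD
  rot[4] = CDCdDDaACbDAcCBaC$CBDd
  rot[5] = DCdDDaACbDAcCBaC$CBDdC
  rot[6] = CdDDaACbDAcCBaC$CBDdCD
  rot[7] = dDDaACbDAcCBaC$CBDdCDC
  rot[8] = DDaACbDAcCBaC$CBDdCDCd
  rot[9] = DaACbDAcCBaC$CBDdCDCdD
  rot[10] = aACbDAcCBaC$CBDdCDCdDD
  rot[11] = ACbDAcCBaC$CBDdCDCdDDa
  rot[12] = CbDAcCBaC$CBDdCDCdDDaA
  rot[13] = bDAcCBaC$CBDdCDCdDDaAC
  rot[14] = DAcCBaC$CBDdCDCdDDaACb
  rot[15] = AcCBaC$CBDdCDCdDDaACbD
  rot[16] = cCBaC$CBDdCDCdDDaACbDA
  rot[17] = CBaC$CBDdCDCdDDaACbDAc
  rot[18] = BaC$CBDdCDCdDDaACbDAcC
  rot[19] = aC$CBDdCDCdDDaACbDAcCB
  rot[20] = C$CBDdCDCdDDaACbDAcCBa
  rot[21] = $CBDdCDCdDDaACbDAcCBaC
Sorted (with $ < everything):
  sorted[0] = $CBDdCDCdDDaACbDAcCBaC  (last char: 'C')
  sorted[1] = ACbDAcCBaC$CBDdCDCdDDa  (last char: 'a')
  sorted[2] = AcCBaC$CBDdCDCdDDaACbD  (last char: 'D')
  sorted[3] = BDdCDCdDDaACbDAcCBaC$C  (last char: 'C')
  sorted[4] = BaC$CBDdCDCdDDaACbDAcC  (last char: 'C')
  sorted[5] = C$CBDdCDCdDDaACbDAcCBa  (last char: 'a')
  sorted[6] = CBDdCDCdDDaACbDAcCBaC$  (last char: '$')
  sorted[7] = CBaC$CBDdCDCdDDaACbDAc  (last char: 'c')
  sorted[8] = CDCdDDaACbDAcCBaC$CBDd  (last char: 'd')
  sorted[9] = CbDAcCBaC$CBDdCDCdDDaA  (last char: 'A')
  sorted[10] = CdDDaACbDAcCBaC$CBDdCD  (last char: 'D')
  sorted[11] = DAcCBaC$CBDdCDCdDDaACb  (last char: 'b')
  sorted[12] = DCdDDaACbDAcCBaC$CBDdC  (last char: 'C')
  sorted[13] = DDaACbDAcCBaC$CBDdCDCd  (last char: 'd')
  sorted[14] = DaACbDAcCBaC$CBDdCDCdD  (last char: 'D')
  sorted[15] = DdCDCdDDaACbDAcCBaC$CB  (last char: 'B')
  sorted[16] = aACbDAcCBaC$CBDdCDCdDD  (last char: 'D')
  sorted[17] = aC$CBDdCDCdDDaACbDAcCB  (last char: 'B')
  sorted[18] = bDAcCBaC$CBDdCDCdDDaAC  (last char: 'C')
  sorted[19] = cCBaC$CBDdCDCdDDaACbDA  (last char: 'A')
  sorted[20] = dCDCdDDaACbDAcCBaC$CBD  (last char: 'D')
  sorted[21] = dDDaACbDAcCBaC$CBDdCDC  (last char: 'C')
Last column: CaDCCa$cdADbCdDBDBCADC
Original string S is at sorted index 6

Answer: CaDCCa$cdADbCdDBDBCADC
6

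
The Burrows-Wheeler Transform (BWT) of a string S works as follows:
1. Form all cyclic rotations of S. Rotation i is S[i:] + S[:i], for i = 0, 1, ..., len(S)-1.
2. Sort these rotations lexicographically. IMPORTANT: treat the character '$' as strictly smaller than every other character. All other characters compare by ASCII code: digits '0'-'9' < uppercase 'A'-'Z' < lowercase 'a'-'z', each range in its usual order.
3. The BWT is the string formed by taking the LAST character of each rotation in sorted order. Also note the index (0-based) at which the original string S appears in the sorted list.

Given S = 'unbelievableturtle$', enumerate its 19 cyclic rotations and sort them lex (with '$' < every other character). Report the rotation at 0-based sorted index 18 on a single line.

Answer: vableturtle$unbelie

Derivation:
All 19 rotations (rotation i = S[i:]+S[:i]):
  rot[0] = unbelievableturtle$
  rot[1] = nbelievableturtle$u
  rot[2] = believableturtle$un
  rot[3] = elievableturtle$unb
  rot[4] = lievableturtle$unbe
  rot[5] = ievableturtle$unbel
  rot[6] = evableturtle$unbeli
  rot[7] = vableturtle$unbelie
  rot[8] = ableturtle$unbeliev
  rot[9] = bleturtle$unbelieva
  rot[10] = leturtle$unbelievab
  rot[11] = eturtle$unbelievabl
  rot[12] = turtle$unbelievable
  rot[13] = urtle$unbelievablet
  rot[14] = rtle$unbelievabletu
  rot[15] = tle$unbelievabletur
  rot[16] = le$unbelievableturt
  rot[17] = e$unbelievableturtl
  rot[18] = $unbelievableturtle
Sorted (with $ < everything):
  sorted[0] = $unbelievableturtle
  sorted[1] = ableturtle$unbeliev
  sorted[2] = believableturtle$un
  sorted[3] = bleturtle$unbelieva
  sorted[4] = e$unbelievableturtl
  sorted[5] = elievableturtle$unb
  sorted[6] = eturtle$unbelievabl
  sorted[7] = evableturtle$unbeli
  sorted[8] = ievableturtle$unbel
  sorted[9] = le$unbelievableturt
  sorted[10] = leturtle$unbelievab
  sorted[11] = lievableturtle$unbe
  sorted[12] = nbelievableturtle$u
  sorted[13] = rtle$unbelievabletu
  sorted[14] = tle$unbelievabletur
  sorted[15] = turtle$unbelievable
  sorted[16] = unbelievableturtle$
  sorted[17] = urtle$unbelievablet
  sorted[18] = vableturtle$unbelie
sorted[18] = vableturtle$unbelie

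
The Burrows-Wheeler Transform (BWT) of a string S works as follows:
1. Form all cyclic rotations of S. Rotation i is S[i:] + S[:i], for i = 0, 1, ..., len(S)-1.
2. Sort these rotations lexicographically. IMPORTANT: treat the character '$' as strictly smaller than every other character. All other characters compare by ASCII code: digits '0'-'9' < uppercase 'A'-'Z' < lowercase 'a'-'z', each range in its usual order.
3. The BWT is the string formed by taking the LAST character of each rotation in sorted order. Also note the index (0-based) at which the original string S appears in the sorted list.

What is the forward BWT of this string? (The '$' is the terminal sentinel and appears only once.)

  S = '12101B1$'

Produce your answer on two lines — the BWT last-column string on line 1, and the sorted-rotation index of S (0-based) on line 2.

All 8 rotations (rotation i = S[i:]+S[:i]):
  rot[0] = 12101B1$
  rot[1] = 2101B1$1
  rot[2] = 101B1$12
  rot[3] = 01B1$121
  rot[4] = 1B1$1210
  rot[5] = B1$12101
  rot[6] = 1$12101B
  rot[7] = $12101B1
Sorted (with $ < everything):
  sorted[0] = $12101B1  (last char: '1')
  sorted[1] = 01B1$121  (last char: '1')
  sorted[2] = 1$12101B  (last char: 'B')
  sorted[3] = 101B1$12  (last char: '2')
  sorted[4] = 12101B1$  (last char: '$')
  sorted[5] = 1B1$1210  (last char: '0')
  sorted[6] = 2101B1$1  (last char: '1')
  sorted[7] = B1$12101  (last char: '1')
Last column: 11B2$011
Original string S is at sorted index 4

Answer: 11B2$011
4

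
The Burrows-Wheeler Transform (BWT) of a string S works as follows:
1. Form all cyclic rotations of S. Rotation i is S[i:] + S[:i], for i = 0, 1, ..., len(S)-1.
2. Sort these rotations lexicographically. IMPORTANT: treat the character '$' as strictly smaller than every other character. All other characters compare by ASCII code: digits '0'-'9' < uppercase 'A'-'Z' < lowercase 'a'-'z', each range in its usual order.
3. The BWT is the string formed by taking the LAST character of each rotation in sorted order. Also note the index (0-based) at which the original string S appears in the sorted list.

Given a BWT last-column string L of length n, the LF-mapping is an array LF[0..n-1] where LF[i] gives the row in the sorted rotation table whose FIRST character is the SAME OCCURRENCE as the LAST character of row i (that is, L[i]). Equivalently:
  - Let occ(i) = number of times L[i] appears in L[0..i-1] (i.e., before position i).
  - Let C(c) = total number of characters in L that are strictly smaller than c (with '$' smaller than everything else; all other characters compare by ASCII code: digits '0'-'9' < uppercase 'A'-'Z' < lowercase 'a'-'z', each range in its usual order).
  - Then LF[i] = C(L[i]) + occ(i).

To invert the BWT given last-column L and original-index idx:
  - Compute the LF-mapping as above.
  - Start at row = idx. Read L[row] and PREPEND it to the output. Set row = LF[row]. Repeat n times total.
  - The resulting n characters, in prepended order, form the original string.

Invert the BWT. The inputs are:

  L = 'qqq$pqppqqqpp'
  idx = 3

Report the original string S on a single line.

Answer: pqppqqpqqqpq$

Derivation:
LF mapping: 6 7 8 0 1 9 2 3 10 11 12 4 5
Walk LF starting at row 3, prepending L[row]:
  step 1: row=3, L[3]='$', prepend. Next row=LF[3]=0
  step 2: row=0, L[0]='q', prepend. Next row=LF[0]=6
  step 3: row=6, L[6]='p', prepend. Next row=LF[6]=2
  step 4: row=2, L[2]='q', prepend. Next row=LF[2]=8
  step 5: row=8, L[8]='q', prepend. Next row=LF[8]=10
  step 6: row=10, L[10]='q', prepend. Next row=LF[10]=12
  step 7: row=12, L[12]='p', prepend. Next row=LF[12]=5
  step 8: row=5, L[5]='q', prepend. Next row=LF[5]=9
  step 9: row=9, L[9]='q', prepend. Next row=LF[9]=11
  step 10: row=11, L[11]='p', prepend. Next row=LF[11]=4
  step 11: row=4, L[4]='p', prepend. Next row=LF[4]=1
  step 12: row=1, L[1]='q', prepend. Next row=LF[1]=7
  step 13: row=7, L[7]='p', prepend. Next row=LF[7]=3
Reversed output: pqppqqpqqqpq$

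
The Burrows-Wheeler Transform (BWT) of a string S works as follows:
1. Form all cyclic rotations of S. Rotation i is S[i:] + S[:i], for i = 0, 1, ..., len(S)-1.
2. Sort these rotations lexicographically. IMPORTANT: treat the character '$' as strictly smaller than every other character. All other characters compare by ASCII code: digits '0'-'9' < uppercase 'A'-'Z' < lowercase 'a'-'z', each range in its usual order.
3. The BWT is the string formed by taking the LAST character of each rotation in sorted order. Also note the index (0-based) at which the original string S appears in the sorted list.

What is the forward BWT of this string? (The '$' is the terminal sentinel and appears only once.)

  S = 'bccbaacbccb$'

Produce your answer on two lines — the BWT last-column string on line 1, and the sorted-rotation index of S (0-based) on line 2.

All 12 rotations (rotation i = S[i:]+S[:i]):
  rot[0] = bccbaacbccb$
  rot[1] = ccbaacbccb$b
  rot[2] = cbaacbccb$bc
  rot[3] = baacbccb$bcc
  rot[4] = aacbccb$bccb
  rot[5] = acbccb$bccba
  rot[6] = cbccb$bccbaa
  rot[7] = bccb$bccbaac
  rot[8] = ccb$bccbaacb
  rot[9] = cb$bccbaacbc
  rot[10] = b$bccbaacbcc
  rot[11] = $bccbaacbccb
Sorted (with $ < everything):
  sorted[0] = $bccbaacbccb  (last char: 'b')
  sorted[1] = aacbccb$bccb  (last char: 'b')
  sorted[2] = acbccb$bccba  (last char: 'a')
  sorted[3] = b$bccbaacbcc  (last char: 'c')
  sorted[4] = baacbccb$bcc  (last char: 'c')
  sorted[5] = bccb$bccbaac  (last char: 'c')
  sorted[6] = bccbaacbccb$  (last char: '$')
  sorted[7] = cb$bccbaacbc  (last char: 'c')
  sorted[8] = cbaacbccb$bc  (last char: 'c')
  sorted[9] = cbccb$bccbaa  (last char: 'a')
  sorted[10] = ccb$bccbaacb  (last char: 'b')
  sorted[11] = ccbaacbccb$b  (last char: 'b')
Last column: bbaccc$ccabb
Original string S is at sorted index 6

Answer: bbaccc$ccabb
6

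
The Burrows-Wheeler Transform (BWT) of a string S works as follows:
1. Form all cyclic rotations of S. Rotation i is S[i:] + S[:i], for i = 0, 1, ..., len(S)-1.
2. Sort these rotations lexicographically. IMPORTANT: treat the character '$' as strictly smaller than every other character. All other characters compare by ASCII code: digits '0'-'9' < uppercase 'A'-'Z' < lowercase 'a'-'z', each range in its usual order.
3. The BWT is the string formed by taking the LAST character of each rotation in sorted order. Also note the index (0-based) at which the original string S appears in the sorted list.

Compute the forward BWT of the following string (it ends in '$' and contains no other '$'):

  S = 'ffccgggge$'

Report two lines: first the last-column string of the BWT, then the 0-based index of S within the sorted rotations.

Answer: efcgf$gggc
5

Derivation:
All 10 rotations (rotation i = S[i:]+S[:i]):
  rot[0] = ffccgggge$
  rot[1] = fccgggge$f
  rot[2] = ccgggge$ff
  rot[3] = cgggge$ffc
  rot[4] = gggge$ffcc
  rot[5] = ggge$ffccg
  rot[6] = gge$ffccgg
  rot[7] = ge$ffccggg
  rot[8] = e$ffccgggg
  rot[9] = $ffccgggge
Sorted (with $ < everything):
  sorted[0] = $ffccgggge  (last char: 'e')
  sorted[1] = ccgggge$ff  (last char: 'f')
  sorted[2] = cgggge$ffc  (last char: 'c')
  sorted[3] = e$ffccgggg  (last char: 'g')
  sorted[4] = fccgggge$f  (last char: 'f')
  sorted[5] = ffccgggge$  (last char: '$')
  sorted[6] = ge$ffccggg  (last char: 'g')
  sorted[7] = gge$ffccgg  (last char: 'g')
  sorted[8] = ggge$ffccg  (last char: 'g')
  sorted[9] = gggge$ffcc  (last char: 'c')
Last column: efcgf$gggc
Original string S is at sorted index 5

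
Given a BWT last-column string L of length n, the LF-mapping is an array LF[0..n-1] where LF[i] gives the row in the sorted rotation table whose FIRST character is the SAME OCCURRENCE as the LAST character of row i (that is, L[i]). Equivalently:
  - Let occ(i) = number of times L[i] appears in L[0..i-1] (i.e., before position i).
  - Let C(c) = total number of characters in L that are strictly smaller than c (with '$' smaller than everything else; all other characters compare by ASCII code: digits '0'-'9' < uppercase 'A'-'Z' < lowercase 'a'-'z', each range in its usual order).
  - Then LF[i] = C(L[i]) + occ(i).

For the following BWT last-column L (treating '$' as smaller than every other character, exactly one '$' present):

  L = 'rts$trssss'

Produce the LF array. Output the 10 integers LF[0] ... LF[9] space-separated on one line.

Char counts: '$':1, 'r':2, 's':5, 't':2
C (first-col start): C('$')=0, C('r')=1, C('s')=3, C('t')=8
L[0]='r': occ=0, LF[0]=C('r')+0=1+0=1
L[1]='t': occ=0, LF[1]=C('t')+0=8+0=8
L[2]='s': occ=0, LF[2]=C('s')+0=3+0=3
L[3]='$': occ=0, LF[3]=C('$')+0=0+0=0
L[4]='t': occ=1, LF[4]=C('t')+1=8+1=9
L[5]='r': occ=1, LF[5]=C('r')+1=1+1=2
L[6]='s': occ=1, LF[6]=C('s')+1=3+1=4
L[7]='s': occ=2, LF[7]=C('s')+2=3+2=5
L[8]='s': occ=3, LF[8]=C('s')+3=3+3=6
L[9]='s': occ=4, LF[9]=C('s')+4=3+4=7

Answer: 1 8 3 0 9 2 4 5 6 7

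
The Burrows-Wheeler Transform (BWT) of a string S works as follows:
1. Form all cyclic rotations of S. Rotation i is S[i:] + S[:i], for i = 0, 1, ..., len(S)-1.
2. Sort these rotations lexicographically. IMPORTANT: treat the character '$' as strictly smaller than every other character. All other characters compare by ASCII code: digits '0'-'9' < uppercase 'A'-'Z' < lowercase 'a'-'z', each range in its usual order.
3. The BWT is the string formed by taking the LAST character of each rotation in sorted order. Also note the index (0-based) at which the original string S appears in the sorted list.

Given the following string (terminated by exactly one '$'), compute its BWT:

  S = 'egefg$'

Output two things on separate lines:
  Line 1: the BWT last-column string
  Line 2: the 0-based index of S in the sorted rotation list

Answer: gg$efe
2

Derivation:
All 6 rotations (rotation i = S[i:]+S[:i]):
  rot[0] = egefg$
  rot[1] = gefg$e
  rot[2] = efg$eg
  rot[3] = fg$ege
  rot[4] = g$egef
  rot[5] = $egefg
Sorted (with $ < everything):
  sorted[0] = $egefg  (last char: 'g')
  sorted[1] = efg$eg  (last char: 'g')
  sorted[2] = egefg$  (last char: '$')
  sorted[3] = fg$ege  (last char: 'e')
  sorted[4] = g$egef  (last char: 'f')
  sorted[5] = gefg$e  (last char: 'e')
Last column: gg$efe
Original string S is at sorted index 2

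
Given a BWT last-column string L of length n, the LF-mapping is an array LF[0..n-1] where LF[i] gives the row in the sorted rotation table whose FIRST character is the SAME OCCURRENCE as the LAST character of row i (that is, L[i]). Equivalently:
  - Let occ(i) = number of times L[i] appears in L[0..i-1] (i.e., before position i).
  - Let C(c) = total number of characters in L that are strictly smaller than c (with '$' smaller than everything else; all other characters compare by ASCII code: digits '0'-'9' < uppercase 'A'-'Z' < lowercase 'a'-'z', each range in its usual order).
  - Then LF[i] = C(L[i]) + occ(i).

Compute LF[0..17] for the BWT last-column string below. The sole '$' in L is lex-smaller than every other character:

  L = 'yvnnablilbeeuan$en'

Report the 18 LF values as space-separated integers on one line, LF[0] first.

Answer: 17 16 11 12 1 3 9 8 10 4 5 6 15 2 13 0 7 14

Derivation:
Char counts: '$':1, 'a':2, 'b':2, 'e':3, 'i':1, 'l':2, 'n':4, 'u':1, 'v':1, 'y':1
C (first-col start): C('$')=0, C('a')=1, C('b')=3, C('e')=5, C('i')=8, C('l')=9, C('n')=11, C('u')=15, C('v')=16, C('y')=17
L[0]='y': occ=0, LF[0]=C('y')+0=17+0=17
L[1]='v': occ=0, LF[1]=C('v')+0=16+0=16
L[2]='n': occ=0, LF[2]=C('n')+0=11+0=11
L[3]='n': occ=1, LF[3]=C('n')+1=11+1=12
L[4]='a': occ=0, LF[4]=C('a')+0=1+0=1
L[5]='b': occ=0, LF[5]=C('b')+0=3+0=3
L[6]='l': occ=0, LF[6]=C('l')+0=9+0=9
L[7]='i': occ=0, LF[7]=C('i')+0=8+0=8
L[8]='l': occ=1, LF[8]=C('l')+1=9+1=10
L[9]='b': occ=1, LF[9]=C('b')+1=3+1=4
L[10]='e': occ=0, LF[10]=C('e')+0=5+0=5
L[11]='e': occ=1, LF[11]=C('e')+1=5+1=6
L[12]='u': occ=0, LF[12]=C('u')+0=15+0=15
L[13]='a': occ=1, LF[13]=C('a')+1=1+1=2
L[14]='n': occ=2, LF[14]=C('n')+2=11+2=13
L[15]='$': occ=0, LF[15]=C('$')+0=0+0=0
L[16]='e': occ=2, LF[16]=C('e')+2=5+2=7
L[17]='n': occ=3, LF[17]=C('n')+3=11+3=14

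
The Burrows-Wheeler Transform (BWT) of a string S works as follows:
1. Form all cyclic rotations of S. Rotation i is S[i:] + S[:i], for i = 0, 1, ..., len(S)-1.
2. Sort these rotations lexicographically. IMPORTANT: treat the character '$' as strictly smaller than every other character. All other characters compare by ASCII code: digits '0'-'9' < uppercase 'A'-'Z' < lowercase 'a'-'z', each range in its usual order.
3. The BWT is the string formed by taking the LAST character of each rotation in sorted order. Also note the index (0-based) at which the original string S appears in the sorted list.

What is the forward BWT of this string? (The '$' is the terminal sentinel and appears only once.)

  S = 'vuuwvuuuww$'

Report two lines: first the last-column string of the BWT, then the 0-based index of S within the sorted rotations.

Answer: wvvuuuw$wuu
7

Derivation:
All 11 rotations (rotation i = S[i:]+S[:i]):
  rot[0] = vuuwvuuuww$
  rot[1] = uuwvuuuww$v
  rot[2] = uwvuuuww$vu
  rot[3] = wvuuuww$vuu
  rot[4] = vuuuww$vuuw
  rot[5] = uuuww$vuuwv
  rot[6] = uuww$vuuwvu
  rot[7] = uww$vuuwvuu
  rot[8] = ww$vuuwvuuu
  rot[9] = w$vuuwvuuuw
  rot[10] = $vuuwvuuuww
Sorted (with $ < everything):
  sorted[0] = $vuuwvuuuww  (last char: 'w')
  sorted[1] = uuuww$vuuwv  (last char: 'v')
  sorted[2] = uuwvuuuww$v  (last char: 'v')
  sorted[3] = uuww$vuuwvu  (last char: 'u')
  sorted[4] = uwvuuuww$vu  (last char: 'u')
  sorted[5] = uww$vuuwvuu  (last char: 'u')
  sorted[6] = vuuuww$vuuw  (last char: 'w')
  sorted[7] = vuuwvuuuww$  (last char: '$')
  sorted[8] = w$vuuwvuuuw  (last char: 'w')
  sorted[9] = wvuuuww$vuu  (last char: 'u')
  sorted[10] = ww$vuuwvuuu  (last char: 'u')
Last column: wvvuuuw$wuu
Original string S is at sorted index 7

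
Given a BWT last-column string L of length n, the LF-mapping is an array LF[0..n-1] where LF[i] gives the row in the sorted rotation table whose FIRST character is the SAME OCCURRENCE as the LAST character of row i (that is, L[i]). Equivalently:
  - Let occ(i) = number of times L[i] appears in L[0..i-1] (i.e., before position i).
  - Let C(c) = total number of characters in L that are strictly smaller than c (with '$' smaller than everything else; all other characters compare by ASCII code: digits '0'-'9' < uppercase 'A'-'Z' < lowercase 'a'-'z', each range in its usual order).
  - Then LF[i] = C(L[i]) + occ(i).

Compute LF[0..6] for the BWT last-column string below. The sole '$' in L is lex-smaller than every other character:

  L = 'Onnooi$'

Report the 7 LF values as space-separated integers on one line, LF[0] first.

Char counts: '$':1, 'O':1, 'i':1, 'n':2, 'o':2
C (first-col start): C('$')=0, C('O')=1, C('i')=2, C('n')=3, C('o')=5
L[0]='O': occ=0, LF[0]=C('O')+0=1+0=1
L[1]='n': occ=0, LF[1]=C('n')+0=3+0=3
L[2]='n': occ=1, LF[2]=C('n')+1=3+1=4
L[3]='o': occ=0, LF[3]=C('o')+0=5+0=5
L[4]='o': occ=1, LF[4]=C('o')+1=5+1=6
L[5]='i': occ=0, LF[5]=C('i')+0=2+0=2
L[6]='$': occ=0, LF[6]=C('$')+0=0+0=0

Answer: 1 3 4 5 6 2 0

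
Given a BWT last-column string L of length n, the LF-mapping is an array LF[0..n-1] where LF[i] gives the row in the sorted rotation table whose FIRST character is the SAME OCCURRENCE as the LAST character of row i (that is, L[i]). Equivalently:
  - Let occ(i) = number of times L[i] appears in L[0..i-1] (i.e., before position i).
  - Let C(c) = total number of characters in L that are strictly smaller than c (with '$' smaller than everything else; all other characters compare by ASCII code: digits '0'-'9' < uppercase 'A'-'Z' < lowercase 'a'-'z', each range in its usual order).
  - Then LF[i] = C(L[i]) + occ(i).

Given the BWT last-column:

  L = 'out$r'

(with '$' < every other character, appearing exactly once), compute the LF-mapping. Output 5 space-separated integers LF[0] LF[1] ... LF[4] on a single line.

Answer: 1 4 3 0 2

Derivation:
Char counts: '$':1, 'o':1, 'r':1, 't':1, 'u':1
C (first-col start): C('$')=0, C('o')=1, C('r')=2, C('t')=3, C('u')=4
L[0]='o': occ=0, LF[0]=C('o')+0=1+0=1
L[1]='u': occ=0, LF[1]=C('u')+0=4+0=4
L[2]='t': occ=0, LF[2]=C('t')+0=3+0=3
L[3]='$': occ=0, LF[3]=C('$')+0=0+0=0
L[4]='r': occ=0, LF[4]=C('r')+0=2+0=2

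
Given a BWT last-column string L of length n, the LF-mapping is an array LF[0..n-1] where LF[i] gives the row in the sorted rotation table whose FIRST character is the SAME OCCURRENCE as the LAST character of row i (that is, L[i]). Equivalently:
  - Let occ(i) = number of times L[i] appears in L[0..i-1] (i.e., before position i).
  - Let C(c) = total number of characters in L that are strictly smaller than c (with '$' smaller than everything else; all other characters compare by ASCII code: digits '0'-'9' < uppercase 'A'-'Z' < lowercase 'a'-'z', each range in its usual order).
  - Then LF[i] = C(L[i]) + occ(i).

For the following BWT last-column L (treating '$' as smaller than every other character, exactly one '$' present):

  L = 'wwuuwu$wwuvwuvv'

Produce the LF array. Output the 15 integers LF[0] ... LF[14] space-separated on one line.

Char counts: '$':1, 'u':5, 'v':3, 'w':6
C (first-col start): C('$')=0, C('u')=1, C('v')=6, C('w')=9
L[0]='w': occ=0, LF[0]=C('w')+0=9+0=9
L[1]='w': occ=1, LF[1]=C('w')+1=9+1=10
L[2]='u': occ=0, LF[2]=C('u')+0=1+0=1
L[3]='u': occ=1, LF[3]=C('u')+1=1+1=2
L[4]='w': occ=2, LF[4]=C('w')+2=9+2=11
L[5]='u': occ=2, LF[5]=C('u')+2=1+2=3
L[6]='$': occ=0, LF[6]=C('$')+0=0+0=0
L[7]='w': occ=3, LF[7]=C('w')+3=9+3=12
L[8]='w': occ=4, LF[8]=C('w')+4=9+4=13
L[9]='u': occ=3, LF[9]=C('u')+3=1+3=4
L[10]='v': occ=0, LF[10]=C('v')+0=6+0=6
L[11]='w': occ=5, LF[11]=C('w')+5=9+5=14
L[12]='u': occ=4, LF[12]=C('u')+4=1+4=5
L[13]='v': occ=1, LF[13]=C('v')+1=6+1=7
L[14]='v': occ=2, LF[14]=C('v')+2=6+2=8

Answer: 9 10 1 2 11 3 0 12 13 4 6 14 5 7 8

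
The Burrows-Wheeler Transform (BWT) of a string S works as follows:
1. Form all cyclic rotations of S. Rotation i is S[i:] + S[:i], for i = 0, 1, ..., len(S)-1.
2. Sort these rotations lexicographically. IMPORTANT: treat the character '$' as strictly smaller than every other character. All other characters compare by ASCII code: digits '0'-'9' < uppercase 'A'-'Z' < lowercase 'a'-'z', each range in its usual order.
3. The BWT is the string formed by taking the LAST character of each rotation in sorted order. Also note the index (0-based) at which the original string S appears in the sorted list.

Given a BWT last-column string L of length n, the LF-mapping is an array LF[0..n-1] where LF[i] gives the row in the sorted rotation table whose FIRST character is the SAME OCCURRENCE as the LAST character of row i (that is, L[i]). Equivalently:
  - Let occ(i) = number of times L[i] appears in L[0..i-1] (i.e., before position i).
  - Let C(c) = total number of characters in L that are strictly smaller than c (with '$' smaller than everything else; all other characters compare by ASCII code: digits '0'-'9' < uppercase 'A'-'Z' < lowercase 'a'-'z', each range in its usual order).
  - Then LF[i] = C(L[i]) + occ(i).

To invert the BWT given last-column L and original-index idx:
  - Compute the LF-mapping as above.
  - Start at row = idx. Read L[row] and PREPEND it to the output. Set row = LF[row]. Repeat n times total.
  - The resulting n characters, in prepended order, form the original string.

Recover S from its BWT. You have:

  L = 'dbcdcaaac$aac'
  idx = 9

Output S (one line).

Answer: ccacdacabaad$

Derivation:
LF mapping: 11 6 7 12 8 1 2 3 9 0 4 5 10
Walk LF starting at row 9, prepending L[row]:
  step 1: row=9, L[9]='$', prepend. Next row=LF[9]=0
  step 2: row=0, L[0]='d', prepend. Next row=LF[0]=11
  step 3: row=11, L[11]='a', prepend. Next row=LF[11]=5
  step 4: row=5, L[5]='a', prepend. Next row=LF[5]=1
  step 5: row=1, L[1]='b', prepend. Next row=LF[1]=6
  step 6: row=6, L[6]='a', prepend. Next row=LF[6]=2
  step 7: row=2, L[2]='c', prepend. Next row=LF[2]=7
  step 8: row=7, L[7]='a', prepend. Next row=LF[7]=3
  step 9: row=3, L[3]='d', prepend. Next row=LF[3]=12
  step 10: row=12, L[12]='c', prepend. Next row=LF[12]=10
  step 11: row=10, L[10]='a', prepend. Next row=LF[10]=4
  step 12: row=4, L[4]='c', prepend. Next row=LF[4]=8
  step 13: row=8, L[8]='c', prepend. Next row=LF[8]=9
Reversed output: ccacdacabaad$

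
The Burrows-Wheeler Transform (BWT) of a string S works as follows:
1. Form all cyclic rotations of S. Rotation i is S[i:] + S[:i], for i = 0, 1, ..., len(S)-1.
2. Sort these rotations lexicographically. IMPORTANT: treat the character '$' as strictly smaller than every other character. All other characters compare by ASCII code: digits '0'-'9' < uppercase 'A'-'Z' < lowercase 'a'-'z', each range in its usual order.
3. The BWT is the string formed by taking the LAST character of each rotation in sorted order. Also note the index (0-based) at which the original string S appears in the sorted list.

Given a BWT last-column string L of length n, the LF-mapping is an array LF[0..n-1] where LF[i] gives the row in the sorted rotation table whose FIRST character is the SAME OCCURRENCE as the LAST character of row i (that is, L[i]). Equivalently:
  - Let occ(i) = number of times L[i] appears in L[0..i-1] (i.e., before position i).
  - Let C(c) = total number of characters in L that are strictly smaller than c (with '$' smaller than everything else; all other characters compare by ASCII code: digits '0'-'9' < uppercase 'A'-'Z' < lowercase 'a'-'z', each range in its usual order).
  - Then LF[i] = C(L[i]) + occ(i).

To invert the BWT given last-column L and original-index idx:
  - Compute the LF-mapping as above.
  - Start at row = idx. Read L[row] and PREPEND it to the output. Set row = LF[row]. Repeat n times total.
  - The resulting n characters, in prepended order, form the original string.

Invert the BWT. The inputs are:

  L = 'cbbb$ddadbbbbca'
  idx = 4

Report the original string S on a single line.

LF mapping: 10 3 4 5 0 12 13 1 14 6 7 8 9 11 2
Walk LF starting at row 4, prepending L[row]:
  step 1: row=4, L[4]='$', prepend. Next row=LF[4]=0
  step 2: row=0, L[0]='c', prepend. Next row=LF[0]=10
  step 3: row=10, L[10]='b', prepend. Next row=LF[10]=7
  step 4: row=7, L[7]='a', prepend. Next row=LF[7]=1
  step 5: row=1, L[1]='b', prepend. Next row=LF[1]=3
  step 6: row=3, L[3]='b', prepend. Next row=LF[3]=5
  step 7: row=5, L[5]='d', prepend. Next row=LF[5]=12
  step 8: row=12, L[12]='b', prepend. Next row=LF[12]=9
  step 9: row=9, L[9]='b', prepend. Next row=LF[9]=6
  step 10: row=6, L[6]='d', prepend. Next row=LF[6]=13
  step 11: row=13, L[13]='c', prepend. Next row=LF[13]=11
  step 12: row=11, L[11]='b', prepend. Next row=LF[11]=8
  step 13: row=8, L[8]='d', prepend. Next row=LF[8]=14
  step 14: row=14, L[14]='a', prepend. Next row=LF[14]=2
  step 15: row=2, L[2]='b', prepend. Next row=LF[2]=4
Reversed output: badbcdbbdbbabc$

Answer: badbcdbbdbbabc$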